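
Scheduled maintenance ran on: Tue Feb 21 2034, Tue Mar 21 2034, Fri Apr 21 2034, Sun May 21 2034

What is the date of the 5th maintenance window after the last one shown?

Sat Oct 21 2034

Gaps: 28, 31, 30 days — not constant. Every event is on the 21st of the month.
Pattern: the 21st of each month.
Next: June 2034 → Wed Jun 21 2034.
Next: July 2034 → Fri Jul 21 2034.
August 2034: Mon Aug 21 2034.
Next: September 2034 → Thu Sep 21 2034.
Next: October 2034 → Sat Oct 21 2034.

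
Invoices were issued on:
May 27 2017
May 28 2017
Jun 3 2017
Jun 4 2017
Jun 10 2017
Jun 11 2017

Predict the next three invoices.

Every event lands on a Saturday or Sunday (gaps cycle 1, 6, 1, 6, 1).
So the schedule is: every Saturday and Sunday.
Next Saturday: Jun 17 2017.
Next Sunday: Jun 18 2017.
The following Saturday is Jun 24 2017.

Jun 17 2017, Jun 18 2017, Jun 24 2017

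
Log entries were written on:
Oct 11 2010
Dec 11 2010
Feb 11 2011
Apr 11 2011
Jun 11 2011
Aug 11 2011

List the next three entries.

Each date is the 11th; the gaps (61, 62, 59, 61, 61) track the month lengths.
The rule is the 11th of every 2 months.
October 2011: Oct 11 2011.
December 2011: Dec 11 2011.
Next: February 2012 → Feb 11 2012.

Oct 11 2011, Dec 11 2011, Feb 11 2012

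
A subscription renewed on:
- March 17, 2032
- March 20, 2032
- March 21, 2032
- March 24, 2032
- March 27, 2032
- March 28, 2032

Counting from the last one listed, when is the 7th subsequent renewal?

Every event lands on a Wednesday or Saturday or Sunday (gaps cycle 3, 1, 3, 3, 1).
So the schedule is: every Wednesday, Saturday and Sunday.
Next Wednesday: March 31, 2032.
The following Saturday is April 3, 2032.
The following Sunday is April 4, 2032.
The following Wednesday is April 7, 2032.
The following Saturday is April 10, 2032.
The following Sunday is April 11, 2032.
The following Wednesday is April 14, 2032.

April 14, 2032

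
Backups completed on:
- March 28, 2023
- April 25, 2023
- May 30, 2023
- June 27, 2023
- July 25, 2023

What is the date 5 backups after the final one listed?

December 26, 2023

All Tuesdays; the gaps (28, 35, 28, 28) vary with month length.
This is the last Tuesday of each month.
Last Tuesday of August 2023: August 29, 2023.
Last Tuesday of September 2023: September 26, 2023.
Last Tuesday of October 2023: October 31, 2023.
November 2023 ends with Tuesday November 28, 2023.
December 2023 ends with Tuesday December 26, 2023.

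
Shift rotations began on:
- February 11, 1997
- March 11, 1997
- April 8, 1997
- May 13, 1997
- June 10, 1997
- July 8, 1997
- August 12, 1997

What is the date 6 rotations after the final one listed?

All dates are Tuesdays, 28, 28, 35, 28, 28, 35 days apart.
Specifically, the 2nd Tuesday of each month.
September 1997 — 2nd Tuesday is September 9, 1997.
2nd Tuesday of October 1997: October 14, 1997.
2nd Tuesday of November 1997: November 11, 1997.
2nd Tuesday of December 1997: December 9, 1997.
January 1998 — 2nd Tuesday is January 13, 1998.
February 1998 — 2nd Tuesday is February 10, 1998.

February 10, 1998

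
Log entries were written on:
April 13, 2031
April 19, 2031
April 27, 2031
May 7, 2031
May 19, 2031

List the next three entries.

June 2, 2031; June 18, 2031; July 6, 2031

The spacing grows by 2 each time: 6, 8, 10, 12 days.
Next gap: 14 days. May 19, 2031 + 14 days = June 2, 2031.
Next gap: 16 days. June 2, 2031 + 16 days = June 18, 2031.
Next gap: 18 days. June 18, 2031 + 18 days = July 6, 2031.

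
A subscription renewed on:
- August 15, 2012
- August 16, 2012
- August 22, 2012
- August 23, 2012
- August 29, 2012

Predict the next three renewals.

The gap pattern 1, 6, 1, 6 repeats every 2 events.
These are the Wednesdays and Thursdays of each week.
The following Thursday is August 30, 2012.
Next Wednesday: September 5, 2012.
Next Thursday: September 6, 2012.

August 30, 2012; September 5, 2012; September 6, 2012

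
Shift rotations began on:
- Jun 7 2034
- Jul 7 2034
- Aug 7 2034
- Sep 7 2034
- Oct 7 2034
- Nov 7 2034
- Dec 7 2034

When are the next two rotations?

The day-of-month is always 7 (30, 31, 31, 30, 31, 30 days between events).
So this recurs on the 7th of each month.
January 2035: Jan 7 2035.
Next: February 2035 → Feb 7 2035.

Jan 7 2035, Feb 7 2035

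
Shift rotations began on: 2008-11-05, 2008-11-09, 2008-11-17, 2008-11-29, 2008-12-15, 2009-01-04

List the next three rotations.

2009-01-28, 2009-02-25, 2009-03-29

Gaps: 4, 8, 12, 16, 20 days — each gap is 4 larger than the previous one.
Next gap: 24 days. 2009-01-04 + 24 days = 2009-01-28.
Next gap: 28 days. 2009-01-28 + 28 days = 2009-02-25.
Next gap: 32 days. 2009-02-25 + 32 days = 2009-03-29.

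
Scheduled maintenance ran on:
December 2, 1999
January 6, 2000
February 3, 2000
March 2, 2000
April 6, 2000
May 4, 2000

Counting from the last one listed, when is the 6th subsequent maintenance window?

These are Thursdays at 28- or 35-day spacing (35, 28, 28, 35, 28).
The pattern: 1st Thursday of the month.
June 2000 — 1st Thursday is June 1, 2000.
1st Thursday of July 2000: July 6, 2000.
August 2000 — 1st Thursday is August 3, 2000.
September 2000 — 1st Thursday is September 7, 2000.
1st Thursday of October 2000: October 5, 2000.
November 2000 — 1st Thursday is November 2, 2000.

November 2, 2000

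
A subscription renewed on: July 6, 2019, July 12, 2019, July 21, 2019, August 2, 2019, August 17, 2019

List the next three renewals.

September 4, 2019; September 25, 2019; October 19, 2019

Intervals are 6, 9, 12, 15 days — an arithmetic progression with common difference 3.
Next gap: 18 days. August 17, 2019 + 18 days = September 4, 2019.
Next gap: 21 days. September 4, 2019 + 21 days = September 25, 2019.
Next gap: 24 days. September 25, 2019 + 24 days = October 19, 2019.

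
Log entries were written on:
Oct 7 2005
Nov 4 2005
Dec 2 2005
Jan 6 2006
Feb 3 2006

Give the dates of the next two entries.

Gaps: 28, 28, 35, 28 days — a mix of 28 and 35. Every date is a Friday.
Each is the 1st Friday of its month.
March 2006 — 1st Friday is Mar 3 2006.
April 2006 — 1st Friday is Apr 7 2006.

Mar 3 2006, Apr 7 2006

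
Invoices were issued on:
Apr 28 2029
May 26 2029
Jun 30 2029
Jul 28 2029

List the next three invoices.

Every date is a Saturday; gaps 28, 35, 28 days.
Each is the last Saturday of its month (at least one falls on the 29th or later, ruling out '4th Saturday').
August 2029 ends with Saturday Aug 25 2029.
September 2029 ends with Saturday Sep 29 2029.
Last Saturday of October 2029: Oct 27 2029.

Aug 25 2029, Sep 29 2029, Oct 27 2029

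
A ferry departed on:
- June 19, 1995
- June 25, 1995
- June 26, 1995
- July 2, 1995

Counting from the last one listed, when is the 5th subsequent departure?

July 17, 1995

Every event lands on a Monday or Sunday (gaps cycle 6, 1, 6).
So the schedule is: every Monday and Sunday.
The following Monday is July 3, 1995.
The following Sunday is July 9, 1995.
The following Monday is July 10, 1995.
Next Sunday: July 16, 1995.
The following Monday is July 17, 1995.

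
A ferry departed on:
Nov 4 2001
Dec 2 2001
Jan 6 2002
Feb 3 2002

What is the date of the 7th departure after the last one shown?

Sep 1 2002

Gaps: 28, 35, 28 days — a mix of 28 and 35. Every date is a Sunday.
Each is the 1st Sunday of its month.
1st Sunday of March 2002: Mar 3 2002.
April 2002 — 1st Sunday is Apr 7 2002.
May 2002 — 1st Sunday is May 5 2002.
1st Sunday of June 2002: Jun 2 2002.
July 2002 — 1st Sunday is Jul 7 2002.
1st Sunday of August 2002: Aug 4 2002.
1st Sunday of September 2002: Sep 1 2002.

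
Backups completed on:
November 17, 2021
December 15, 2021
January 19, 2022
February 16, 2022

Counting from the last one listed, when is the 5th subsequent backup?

July 20, 2022

These are Wednesdays at 28- or 35-day spacing (28, 35, 28).
The pattern: 3rd Wednesday of the month.
March 2022 — 3rd Wednesday is March 16, 2022.
3rd Wednesday of April 2022: April 20, 2022.
May 2022 — 3rd Wednesday is May 18, 2022.
3rd Wednesday of June 2022: June 15, 2022.
3rd Wednesday of July 2022: July 20, 2022.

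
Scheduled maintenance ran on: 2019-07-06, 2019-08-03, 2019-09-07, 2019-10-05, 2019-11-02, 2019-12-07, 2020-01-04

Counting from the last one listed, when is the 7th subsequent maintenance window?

These are Saturdays at 28- or 35-day spacing (28, 35, 28, 28, 35, 28).
The pattern: 1st Saturday of the month.
1st Saturday of February 2020: 2020-02-01.
March 2020 — 1st Saturday is 2020-03-07.
1st Saturday of April 2020: 2020-04-04.
May 2020 — 1st Saturday is 2020-05-02.
June 2020 — 1st Saturday is 2020-06-06.
1st Saturday of July 2020: 2020-07-04.
August 2020 — 1st Saturday is 2020-08-01.

2020-08-01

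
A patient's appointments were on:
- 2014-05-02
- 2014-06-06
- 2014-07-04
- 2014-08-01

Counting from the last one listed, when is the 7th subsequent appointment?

All dates are Fridays, 35, 28, 28 days apart.
Specifically, the 1st Friday of each month.
September 2014 — 1st Friday is 2014-09-05.
1st Friday of October 2014: 2014-10-03.
1st Friday of November 2014: 2014-11-07.
1st Friday of December 2014: 2014-12-05.
January 2015 — 1st Friday is 2015-01-02.
1st Friday of February 2015: 2015-02-06.
1st Friday of March 2015: 2015-03-06.

2015-03-06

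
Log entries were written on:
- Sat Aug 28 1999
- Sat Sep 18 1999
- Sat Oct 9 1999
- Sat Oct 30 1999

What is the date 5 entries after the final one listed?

Sat Feb 12 2000

Gaps between consecutive events: 21, 21, 21 days — a constant 21-day interval.
Sat Oct 30 1999 + 21 days = Sat Nov 20 1999.
Sat Nov 20 1999 + 21 days = Sat Dec 11 1999.
Sat Dec 11 1999 + 21 days = Sat Jan 1 2000.
Sat Jan 1 2000 + 21 days = Sat Jan 22 2000.
Sat Jan 22 2000 + 21 days = Sat Feb 12 2000.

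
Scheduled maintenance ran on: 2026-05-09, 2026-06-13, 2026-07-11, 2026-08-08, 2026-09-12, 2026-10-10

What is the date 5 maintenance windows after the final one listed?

These are Saturdays at 28- or 35-day spacing (35, 28, 28, 35, 28).
The pattern: 2nd Saturday of the month.
2nd Saturday of November 2026: 2026-11-14.
December 2026 — 2nd Saturday is 2026-12-12.
January 2027 — 2nd Saturday is 2027-01-09.
2nd Saturday of February 2027: 2027-02-13.
March 2027 — 2nd Saturday is 2027-03-13.

2027-03-13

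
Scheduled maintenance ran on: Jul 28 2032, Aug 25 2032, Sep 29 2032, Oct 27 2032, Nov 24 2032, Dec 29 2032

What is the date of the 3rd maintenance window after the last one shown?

Mar 30 2033

All Wednesdays; the gaps (28, 35, 28, 28, 35) vary with month length.
This is the last Wednesday of each month.
January 2033 ends with Wednesday Jan 26 2033.
February 2033 ends with Wednesday Feb 23 2033.
March 2033 ends with Wednesday Mar 30 2033.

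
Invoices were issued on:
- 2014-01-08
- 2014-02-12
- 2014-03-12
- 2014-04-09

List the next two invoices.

2014-05-14, 2014-06-11

These are Wednesdays at 28- or 35-day spacing (35, 28, 28).
The pattern: 2nd Wednesday of the month.
2nd Wednesday of May 2014: 2014-05-14.
2nd Wednesday of June 2014: 2014-06-11.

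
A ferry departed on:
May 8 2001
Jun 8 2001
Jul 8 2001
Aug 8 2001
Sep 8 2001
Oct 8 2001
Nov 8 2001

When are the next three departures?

Dec 8 2001, Jan 8 2002, Feb 8 2002

The day-of-month is always 8 (31, 30, 31, 31, 30, 31 days between events).
So this recurs on the 8th of each month.
December 2001: Dec 8 2001.
Next: January 2002 → Jan 8 2002.
February 2002: Feb 8 2002.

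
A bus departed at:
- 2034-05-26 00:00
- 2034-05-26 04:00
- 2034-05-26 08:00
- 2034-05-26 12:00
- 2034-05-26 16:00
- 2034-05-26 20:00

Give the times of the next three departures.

2034-05-27 00:00, 2034-05-27 04:00, 2034-05-27 08:00

Gaps: 4, 4, 4, 4, 4 hours — each event is 4 hours after the previous one.
2034-05-26 20:00 + 4 h = 2034-05-27 00:00.
2034-05-27 00:00 + 4 h = 2034-05-27 04:00.
2034-05-27 04:00 + 4 h = 2034-05-27 08:00.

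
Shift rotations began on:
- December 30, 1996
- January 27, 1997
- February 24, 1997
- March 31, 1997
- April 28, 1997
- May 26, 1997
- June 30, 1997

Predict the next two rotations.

All Mondays; the gaps (28, 28, 35, 28, 28, 35) vary with month length.
This is the last Monday of each month.
Last Monday of July 1997: July 28, 1997.
August 1997 ends with Monday August 25, 1997.

July 28, 1997; August 25, 1997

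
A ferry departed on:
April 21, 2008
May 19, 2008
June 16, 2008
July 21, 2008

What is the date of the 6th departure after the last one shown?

All dates are Mondays, 28, 28, 35 days apart.
Specifically, the 3rd Monday of each month.
August 2008 — 3rd Monday is August 18, 2008.
3rd Monday of September 2008: September 15, 2008.
3rd Monday of October 2008: October 20, 2008.
November 2008 — 3rd Monday is November 17, 2008.
December 2008 — 3rd Monday is December 15, 2008.
3rd Monday of January 2009: January 19, 2009.

January 19, 2009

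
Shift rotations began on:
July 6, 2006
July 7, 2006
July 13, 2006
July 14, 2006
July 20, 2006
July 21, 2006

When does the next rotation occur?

July 27, 2006

Gaps: 1, 6, 1, 6, 1 days — not constant, but cyclic with period 2.
The events fall on every Thursday and Friday.
Next Thursday: July 27, 2006.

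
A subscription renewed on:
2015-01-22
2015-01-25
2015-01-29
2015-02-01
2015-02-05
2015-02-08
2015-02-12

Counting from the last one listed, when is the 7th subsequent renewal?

2015-03-08

Gaps: 3, 4, 3, 4, 3, 4 days — not constant, but cyclic with period 2.
The events fall on every Thursday and Sunday.
The following Sunday is 2015-02-15.
Next Thursday: 2015-02-19.
The following Sunday is 2015-02-22.
The following Thursday is 2015-02-26.
The following Sunday is 2015-03-01.
The following Thursday is 2015-03-05.
The following Sunday is 2015-03-08.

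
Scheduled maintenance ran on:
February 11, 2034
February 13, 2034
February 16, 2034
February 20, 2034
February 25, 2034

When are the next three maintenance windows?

Intervals are 2, 3, 4, 5 days — an arithmetic progression with common difference 1.
Next gap: 6 days. February 25, 2034 + 6 days = March 3, 2034.
Next gap: 7 days. March 3, 2034 + 7 days = March 10, 2034.
Next gap: 8 days. March 10, 2034 + 8 days = March 18, 2034.

March 3, 2034; March 10, 2034; March 18, 2034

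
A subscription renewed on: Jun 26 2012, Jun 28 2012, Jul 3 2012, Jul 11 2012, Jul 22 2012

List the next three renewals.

Aug 5 2012, Aug 22 2012, Sep 11 2012

Gaps: 2, 5, 8, 11 days — each gap is 3 larger than the previous one.
Next gap: 14 days. Jul 22 2012 + 14 days = Aug 5 2012.
Next gap: 17 days. Aug 5 2012 + 17 days = Aug 22 2012.
Next gap: 20 days. Aug 22 2012 + 20 days = Sep 11 2012.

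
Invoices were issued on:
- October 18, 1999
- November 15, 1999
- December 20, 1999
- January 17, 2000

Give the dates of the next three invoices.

These are Mondays at 28- or 35-day spacing (28, 35, 28).
The pattern: 3rd Monday of the month.
3rd Monday of February 2000: February 21, 2000.
3rd Monday of March 2000: March 20, 2000.
April 2000 — 3rd Monday is April 17, 2000.

February 21, 2000; March 20, 2000; April 17, 2000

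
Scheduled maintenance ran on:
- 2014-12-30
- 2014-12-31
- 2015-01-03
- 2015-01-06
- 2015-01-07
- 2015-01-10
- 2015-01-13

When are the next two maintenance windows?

Every event lands on a Tuesday or Wednesday or Saturday (gaps cycle 1, 3, 3, 1, 3, 3).
So the schedule is: every Tuesday, Wednesday and Saturday.
Next Wednesday: 2015-01-14.
Next Saturday: 2015-01-17.

2015-01-14, 2015-01-17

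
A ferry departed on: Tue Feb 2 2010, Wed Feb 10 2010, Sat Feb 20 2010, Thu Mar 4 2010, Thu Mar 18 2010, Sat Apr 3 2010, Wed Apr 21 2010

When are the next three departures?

Tue May 11 2010, Wed Jun 2 2010, Sat Jun 26 2010

Intervals are 8, 10, 12, 14, 16, 18 days — an arithmetic progression with common difference 2.
Next gap: 20 days. Wed Apr 21 2010 + 20 days = Tue May 11 2010.
Next gap: 22 days. Tue May 11 2010 + 22 days = Wed Jun 2 2010.
Next gap: 24 days. Wed Jun 2 2010 + 24 days = Sat Jun 26 2010.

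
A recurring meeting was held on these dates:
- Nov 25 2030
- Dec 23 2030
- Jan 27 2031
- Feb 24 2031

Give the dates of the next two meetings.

Mar 24 2031, Apr 28 2031

All dates are Mondays, 28, 35, 28 days apart.
Specifically, the 4th Monday of each month.
4th Monday of March 2031: Mar 24 2031.
April 2031 — 4th Monday is Apr 28 2031.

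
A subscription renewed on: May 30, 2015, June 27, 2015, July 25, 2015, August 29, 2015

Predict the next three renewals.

September 26, 2015; October 31, 2015; November 28, 2015

Every date is a Saturday; gaps 28, 28, 35 days.
Each is the last Saturday of its month (at least one falls on the 29th or later, ruling out '4th Saturday').
September 2015 ends with Saturday September 26, 2015.
Last Saturday of October 2015: October 31, 2015.
Last Saturday of November 2015: November 28, 2015.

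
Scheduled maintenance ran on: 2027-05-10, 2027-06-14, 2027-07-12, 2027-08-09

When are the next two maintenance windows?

2027-09-13, 2027-10-11

All dates are Mondays, 35, 28, 28 days apart.
Specifically, the 2nd Monday of each month.
September 2027 — 2nd Monday is 2027-09-13.
October 2027 — 2nd Monday is 2027-10-11.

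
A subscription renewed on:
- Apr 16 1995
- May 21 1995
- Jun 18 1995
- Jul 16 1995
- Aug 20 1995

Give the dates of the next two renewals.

Sep 17 1995, Oct 15 1995

These are Sundays at 28- or 35-day spacing (35, 28, 28, 35).
The pattern: 3rd Sunday of the month.
3rd Sunday of September 1995: Sep 17 1995.
3rd Sunday of October 1995: Oct 15 1995.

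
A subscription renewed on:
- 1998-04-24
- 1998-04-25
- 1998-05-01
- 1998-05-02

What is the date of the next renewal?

Gaps: 1, 6, 1 days — not constant, but cyclic with period 2.
The events fall on every Friday and Saturday.
The following Friday is 1998-05-08.

1998-05-08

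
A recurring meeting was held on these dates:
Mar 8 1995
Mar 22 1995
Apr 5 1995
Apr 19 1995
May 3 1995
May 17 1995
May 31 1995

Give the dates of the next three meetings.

Jun 14 1995, Jun 28 1995, Jul 12 1995

The spacing is 14, 14, 14, 14, 14, 14 days — always 14 days.
May 31 1995 + 14 days = Jun 14 1995.
Jun 14 1995 + 14 days = Jun 28 1995.
Jun 28 1995 + 14 days = Jul 12 1995.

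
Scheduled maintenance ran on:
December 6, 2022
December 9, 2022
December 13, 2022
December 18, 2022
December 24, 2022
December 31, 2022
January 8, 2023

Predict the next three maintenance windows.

January 17, 2023; January 27, 2023; February 7, 2023

Intervals are 3, 4, 5, 6, 7, 8 days — an arithmetic progression with common difference 1.
Next gap: 9 days. January 8, 2023 + 9 days = January 17, 2023.
Next gap: 10 days. January 17, 2023 + 10 days = January 27, 2023.
Next gap: 11 days. January 27, 2023 + 11 days = February 7, 2023.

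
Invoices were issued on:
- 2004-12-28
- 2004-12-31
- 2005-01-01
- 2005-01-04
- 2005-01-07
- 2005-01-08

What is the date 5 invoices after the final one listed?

2005-01-21

Gaps: 3, 1, 3, 3, 1 days — not constant, but cyclic with period 3.
The events fall on every Tuesday, Friday and Saturday.
Next Tuesday: 2005-01-11.
Next Friday: 2005-01-14.
The following Saturday is 2005-01-15.
Next Tuesday: 2005-01-18.
The following Friday is 2005-01-21.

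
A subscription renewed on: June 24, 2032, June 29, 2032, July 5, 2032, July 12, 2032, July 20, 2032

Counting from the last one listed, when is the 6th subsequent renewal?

The spacing grows by 1 each time: 5, 6, 7, 8 days.
Next gap: 9 days. July 20, 2032 + 9 days = July 29, 2032.
Next gap: 10 days. July 29, 2032 + 10 days = August 8, 2032.
Next gap: 11 days. August 8, 2032 + 11 days = August 19, 2032.
Next gap: 12 days. August 19, 2032 + 12 days = August 31, 2032.
Next gap: 13 days. August 31, 2032 + 13 days = September 13, 2032.
Next gap: 14 days. September 13, 2032 + 14 days = September 27, 2032.

September 27, 2032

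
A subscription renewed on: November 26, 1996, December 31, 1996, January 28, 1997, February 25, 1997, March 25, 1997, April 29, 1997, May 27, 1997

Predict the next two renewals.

June 24, 1997; July 29, 1997

All Tuesdays; the gaps (35, 28, 28, 28, 35, 28) vary with month length.
This is the last Tuesday of each month.
June 1997 ends with Tuesday June 24, 1997.
Last Tuesday of July 1997: July 29, 1997.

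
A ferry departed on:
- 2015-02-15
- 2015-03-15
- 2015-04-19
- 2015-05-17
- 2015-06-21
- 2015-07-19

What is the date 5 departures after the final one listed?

2015-12-20

All dates are Sundays, 28, 35, 28, 35, 28 days apart.
Specifically, the 3rd Sunday of each month.
3rd Sunday of August 2015: 2015-08-16.
3rd Sunday of September 2015: 2015-09-20.
3rd Sunday of October 2015: 2015-10-18.
3rd Sunday of November 2015: 2015-11-15.
December 2015 — 3rd Sunday is 2015-12-20.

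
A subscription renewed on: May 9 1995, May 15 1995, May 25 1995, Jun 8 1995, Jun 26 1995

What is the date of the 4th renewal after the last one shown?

Gaps: 6, 10, 14, 18 days — each gap is 4 larger than the previous one.
Next gap: 22 days. Jun 26 1995 + 22 days = Jul 18 1995.
Next gap: 26 days. Jul 18 1995 + 26 days = Aug 13 1995.
Next gap: 30 days. Aug 13 1995 + 30 days = Sep 12 1995.
Next gap: 34 days. Sep 12 1995 + 34 days = Oct 16 1995.

Oct 16 1995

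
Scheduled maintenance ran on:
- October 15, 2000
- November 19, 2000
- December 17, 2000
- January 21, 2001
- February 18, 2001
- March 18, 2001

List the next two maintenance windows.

April 15, 2001; May 20, 2001

All dates are Sundays, 35, 28, 35, 28, 28 days apart.
Specifically, the 3rd Sunday of each month.
April 2001 — 3rd Sunday is April 15, 2001.
May 2001 — 3rd Sunday is May 20, 2001.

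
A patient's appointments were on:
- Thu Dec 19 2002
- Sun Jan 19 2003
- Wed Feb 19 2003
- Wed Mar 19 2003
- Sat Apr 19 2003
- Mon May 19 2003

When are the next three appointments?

Thu Jun 19 2003, Sat Jul 19 2003, Tue Aug 19 2003

The day-of-month is always 19 (31, 31, 28, 31, 30 days between events).
So this recurs on the 19th of each month.
June 2003: Thu Jun 19 2003.
Next: July 2003 → Sat Jul 19 2003.
Next: August 2003 → Tue Aug 19 2003.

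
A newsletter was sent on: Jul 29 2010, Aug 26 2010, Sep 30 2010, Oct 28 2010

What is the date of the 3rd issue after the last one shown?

Jan 27 2011

All Thursdays; the gaps (28, 35, 28) vary with month length.
This is the last Thursday of each month.
November 2010 ends with Thursday Nov 25 2010.
December 2010 ends with Thursday Dec 30 2010.
January 2011 ends with Thursday Jan 27 2011.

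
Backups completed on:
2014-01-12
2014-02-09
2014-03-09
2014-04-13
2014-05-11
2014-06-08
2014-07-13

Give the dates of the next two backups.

Gaps: 28, 28, 35, 28, 28, 35 days — a mix of 28 and 35. Every date is a Sunday.
Each is the 2nd Sunday of its month.
2nd Sunday of August 2014: 2014-08-10.
2nd Sunday of September 2014: 2014-09-14.

2014-08-10, 2014-09-14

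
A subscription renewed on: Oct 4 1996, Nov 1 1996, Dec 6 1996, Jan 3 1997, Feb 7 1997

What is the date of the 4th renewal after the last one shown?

All dates are Fridays, 28, 35, 28, 35 days apart.
Specifically, the 1st Friday of each month.
March 1997 — 1st Friday is Mar 7 1997.
April 1997 — 1st Friday is Apr 4 1997.
May 1997 — 1st Friday is May 2 1997.
1st Friday of June 1997: Jun 6 1997.

Jun 6 1997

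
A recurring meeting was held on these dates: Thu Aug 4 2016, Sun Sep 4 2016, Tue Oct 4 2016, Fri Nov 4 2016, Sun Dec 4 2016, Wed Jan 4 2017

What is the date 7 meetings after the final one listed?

The day-of-month is always 4 (31, 30, 31, 30, 31 days between events).
So this recurs on the 4th of each month.
February 2017: Sat Feb 4 2017.
March 2017: Sat Mar 4 2017.
April 2017: Tue Apr 4 2017.
Next: May 2017 → Thu May 4 2017.
June 2017: Sun Jun 4 2017.
Next: July 2017 → Tue Jul 4 2017.
Next: August 2017 → Fri Aug 4 2017.

Fri Aug 4 2017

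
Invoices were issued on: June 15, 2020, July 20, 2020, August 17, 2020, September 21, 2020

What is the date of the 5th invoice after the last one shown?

All dates are Mondays, 35, 28, 35 days apart.
Specifically, the 3rd Monday of each month.
October 2020 — 3rd Monday is October 19, 2020.
November 2020 — 3rd Monday is November 16, 2020.
December 2020 — 3rd Monday is December 21, 2020.
January 2021 — 3rd Monday is January 18, 2021.
3rd Monday of February 2021: February 15, 2021.

February 15, 2021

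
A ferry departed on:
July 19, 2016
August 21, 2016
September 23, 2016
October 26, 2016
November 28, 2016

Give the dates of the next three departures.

December 31, 2016; February 2, 2017; March 7, 2017

Gaps between consecutive events: 33, 33, 33, 33 days — a constant 33-day interval.
November 28, 2016 + 33 days = December 31, 2016.
December 31, 2016 + 33 days = February 2, 2017.
February 2, 2017 + 33 days = March 7, 2017.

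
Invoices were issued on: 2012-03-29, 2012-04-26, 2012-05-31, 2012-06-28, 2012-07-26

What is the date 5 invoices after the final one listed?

Every date is a Thursday; gaps 28, 35, 28, 28 days.
Each is the last Thursday of its month (at least one falls on the 29th or later, ruling out '4th Thursday').
Last Thursday of August 2012: 2012-08-30.
September 2012 ends with Thursday 2012-09-27.
October 2012 ends with Thursday 2012-10-25.
Last Thursday of November 2012: 2012-11-29.
Last Thursday of December 2012: 2012-12-27.

2012-12-27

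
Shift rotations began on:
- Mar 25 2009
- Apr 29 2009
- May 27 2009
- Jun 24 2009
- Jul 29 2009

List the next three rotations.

Aug 26 2009, Sep 30 2009, Oct 28 2009

These are Wednesdays with 35, 28, 28, 35-day gaps.
Each is the final Wednesday of its month — Apr 29 2009 is past the 28th, so '4th Wednesday' doesn't fit.
Last Wednesday of August 2009: Aug 26 2009.
September 2009 ends with Wednesday Sep 30 2009.
October 2009 ends with Wednesday Oct 28 2009.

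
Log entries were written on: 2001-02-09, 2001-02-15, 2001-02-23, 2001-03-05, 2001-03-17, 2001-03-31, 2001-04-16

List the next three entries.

2001-05-04, 2001-05-24, 2001-06-15

Gaps: 6, 8, 10, 12, 14, 16 days — each gap is 2 larger than the previous one.
Next gap: 18 days. 2001-04-16 + 18 days = 2001-05-04.
Next gap: 20 days. 2001-05-04 + 20 days = 2001-05-24.
Next gap: 22 days. 2001-05-24 + 22 days = 2001-06-15.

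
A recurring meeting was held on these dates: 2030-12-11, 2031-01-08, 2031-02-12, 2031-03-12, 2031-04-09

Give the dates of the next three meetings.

2031-05-14, 2031-06-11, 2031-07-09

Gaps: 28, 35, 28, 28 days — a mix of 28 and 35. Every date is a Wednesday.
Each is the 2nd Wednesday of its month.
2nd Wednesday of May 2031: 2031-05-14.
June 2031 — 2nd Wednesday is 2031-06-11.
July 2031 — 2nd Wednesday is 2031-07-09.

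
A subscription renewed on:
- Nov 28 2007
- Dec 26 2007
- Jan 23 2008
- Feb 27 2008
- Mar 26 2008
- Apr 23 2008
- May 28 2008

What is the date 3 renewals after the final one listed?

Aug 27 2008

Gaps: 28, 28, 35, 28, 28, 35 days — a mix of 28 and 35. Every date is a Wednesday.
Each is the 4th Wednesday of its month.
4th Wednesday of June 2008: Jun 25 2008.
4th Wednesday of July 2008: Jul 23 2008.
August 2008 — 4th Wednesday is Aug 27 2008.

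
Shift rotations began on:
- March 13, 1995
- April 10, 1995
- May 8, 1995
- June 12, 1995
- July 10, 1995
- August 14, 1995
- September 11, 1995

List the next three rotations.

These are Mondays at 28- or 35-day spacing (28, 28, 35, 28, 35, 28).
The pattern: 2nd Monday of the month.
October 1995 — 2nd Monday is October 9, 1995.
2nd Monday of November 1995: November 13, 1995.
December 1995 — 2nd Monday is December 11, 1995.

October 9, 1995; November 13, 1995; December 11, 1995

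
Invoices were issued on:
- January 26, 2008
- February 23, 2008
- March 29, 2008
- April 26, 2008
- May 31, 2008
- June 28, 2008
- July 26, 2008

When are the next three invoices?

August 30, 2008; September 27, 2008; October 25, 2008

All Saturdays; the gaps (28, 35, 28, 35, 28, 28) vary with month length.
This is the last Saturday of each month.
Last Saturday of August 2008: August 30, 2008.
September 2008 ends with Saturday September 27, 2008.
Last Saturday of October 2008: October 25, 2008.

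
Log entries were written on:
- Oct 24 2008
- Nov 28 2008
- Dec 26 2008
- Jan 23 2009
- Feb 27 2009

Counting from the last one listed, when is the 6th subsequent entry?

All dates are Fridays, 35, 28, 28, 35 days apart.
Specifically, the 4th Friday of each month.
March 2009 — 4th Friday is Mar 27 2009.
4th Friday of April 2009: Apr 24 2009.
May 2009 — 4th Friday is May 22 2009.
4th Friday of June 2009: Jun 26 2009.
July 2009 — 4th Friday is Jul 24 2009.
4th Friday of August 2009: Aug 28 2009.

Aug 28 2009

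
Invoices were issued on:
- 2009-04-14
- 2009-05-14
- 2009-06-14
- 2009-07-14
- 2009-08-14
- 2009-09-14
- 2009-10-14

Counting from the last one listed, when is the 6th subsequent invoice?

2010-04-14

The day-of-month is always 14 (30, 31, 30, 31, 31, 30 days between events).
So this recurs on the 14th of each month.
Next: November 2009 → 2009-11-14.
December 2009: 2009-12-14.
January 2010: 2010-01-14.
February 2010: 2010-02-14.
March 2010: 2010-03-14.
Next: April 2010 → 2010-04-14.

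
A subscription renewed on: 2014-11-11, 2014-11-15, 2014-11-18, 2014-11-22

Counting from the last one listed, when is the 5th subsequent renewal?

2014-12-09

The gap pattern 4, 3, 4 repeats every 2 events.
These are the Tuesdays and Saturdays of each week.
The following Tuesday is 2014-11-25.
The following Saturday is 2014-11-29.
The following Tuesday is 2014-12-02.
The following Saturday is 2014-12-06.
Next Tuesday: 2014-12-09.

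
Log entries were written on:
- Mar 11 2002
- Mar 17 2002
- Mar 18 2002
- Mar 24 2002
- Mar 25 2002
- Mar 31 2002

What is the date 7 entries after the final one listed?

Apr 22 2002

The gap pattern 6, 1, 6, 1, 6 repeats every 2 events.
These are the Mondays and Sundays of each week.
The following Monday is Apr 1 2002.
Next Sunday: Apr 7 2002.
The following Monday is Apr 8 2002.
The following Sunday is Apr 14 2002.
Next Monday: Apr 15 2002.
The following Sunday is Apr 21 2002.
Next Monday: Apr 22 2002.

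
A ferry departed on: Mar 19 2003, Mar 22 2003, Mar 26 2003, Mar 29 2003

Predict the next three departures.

Apr 2 2003, Apr 5 2003, Apr 9 2003

Gaps: 3, 4, 3 days — not constant, but cyclic with period 2.
The events fall on every Wednesday and Saturday.
Next Wednesday: Apr 2 2003.
Next Saturday: Apr 5 2003.
Next Wednesday: Apr 9 2003.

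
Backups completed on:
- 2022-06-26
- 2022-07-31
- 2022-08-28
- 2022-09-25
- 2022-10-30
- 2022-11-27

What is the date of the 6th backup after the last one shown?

Every date is a Sunday; gaps 35, 28, 28, 35, 28 days.
Each is the last Sunday of its month (at least one falls on the 29th or later, ruling out '4th Sunday').
Last Sunday of December 2022: 2022-12-25.
January 2023 ends with Sunday 2023-01-29.
Last Sunday of February 2023: 2023-02-26.
March 2023 ends with Sunday 2023-03-26.
April 2023 ends with Sunday 2023-04-30.
May 2023 ends with Sunday 2023-05-28.

2023-05-28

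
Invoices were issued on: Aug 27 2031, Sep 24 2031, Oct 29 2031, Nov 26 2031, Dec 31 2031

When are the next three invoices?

Every date is a Wednesday; gaps 28, 35, 28, 35 days.
Each is the last Wednesday of its month (at least one falls on the 29th or later, ruling out '4th Wednesday').
January 2032 ends with Wednesday Jan 28 2032.
February 2032 ends with Wednesday Feb 25 2032.
Last Wednesday of March 2032: Mar 31 2032.

Jan 28 2032, Feb 25 2032, Mar 31 2032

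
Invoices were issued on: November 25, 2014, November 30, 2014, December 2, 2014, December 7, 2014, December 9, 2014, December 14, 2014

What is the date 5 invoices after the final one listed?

December 30, 2014

The gap pattern 5, 2, 5, 2, 5 repeats every 2 events.
These are the Tuesdays and Sundays of each week.
The following Tuesday is December 16, 2014.
Next Sunday: December 21, 2014.
The following Tuesday is December 23, 2014.
The following Sunday is December 28, 2014.
Next Tuesday: December 30, 2014.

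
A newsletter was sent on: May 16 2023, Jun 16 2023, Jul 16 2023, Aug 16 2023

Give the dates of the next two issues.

Sep 16 2023, Oct 16 2023

The day-of-month is always 16 (31, 30, 31 days between events).
So this recurs on the 16th of each month.
Next: September 2023 → Sep 16 2023.
Next: October 2023 → Oct 16 2023.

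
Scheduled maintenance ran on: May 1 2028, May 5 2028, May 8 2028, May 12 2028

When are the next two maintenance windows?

Every event lands on a Monday or Friday (gaps cycle 4, 3, 4).
So the schedule is: every Monday and Friday.
Next Monday: May 15 2028.
Next Friday: May 19 2028.

May 15 2028, May 19 2028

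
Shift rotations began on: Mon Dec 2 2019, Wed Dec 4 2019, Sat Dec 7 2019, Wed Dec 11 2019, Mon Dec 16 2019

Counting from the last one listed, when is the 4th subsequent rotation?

Gaps: 2, 3, 4, 5 days — each gap is 1 larger than the previous one.
Next gap: 6 days. Mon Dec 16 2019 + 6 days = Sun Dec 22 2019.
Next gap: 7 days. Sun Dec 22 2019 + 7 days = Sun Dec 29 2019.
Next gap: 8 days. Sun Dec 29 2019 + 8 days = Mon Jan 6 2020.
Next gap: 9 days. Mon Jan 6 2020 + 9 days = Wed Jan 15 2020.

Wed Jan 15 2020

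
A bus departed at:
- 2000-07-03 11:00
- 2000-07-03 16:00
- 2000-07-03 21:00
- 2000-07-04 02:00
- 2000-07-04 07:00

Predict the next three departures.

Gaps: 5, 5, 5, 5 hours — each event is 5 hours after the previous one.
2000-07-04 07:00 + 5 h = 2000-07-04 12:00.
2000-07-04 12:00 + 5 h = 2000-07-04 17:00.
2000-07-04 17:00 + 5 h = 2000-07-04 22:00.

2000-07-04 12:00, 2000-07-04 17:00, 2000-07-04 22:00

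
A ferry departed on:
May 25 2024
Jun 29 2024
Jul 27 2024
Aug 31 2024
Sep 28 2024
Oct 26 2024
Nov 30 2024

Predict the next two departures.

Dec 28 2024, Jan 25 2025

Every date is a Saturday; gaps 35, 28, 35, 28, 28, 35 days.
Each is the last Saturday of its month (at least one falls on the 29th or later, ruling out '4th Saturday').
December 2024 ends with Saturday Dec 28 2024.
January 2025 ends with Saturday Jan 25 2025.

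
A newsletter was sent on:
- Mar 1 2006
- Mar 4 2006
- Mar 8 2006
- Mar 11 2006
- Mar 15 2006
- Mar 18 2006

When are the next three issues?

The gap pattern 3, 4, 3, 4, 3 repeats every 2 events.
These are the Wednesdays and Saturdays of each week.
The following Wednesday is Mar 22 2006.
The following Saturday is Mar 25 2006.
The following Wednesday is Mar 29 2006.

Mar 22 2006, Mar 25 2006, Mar 29 2006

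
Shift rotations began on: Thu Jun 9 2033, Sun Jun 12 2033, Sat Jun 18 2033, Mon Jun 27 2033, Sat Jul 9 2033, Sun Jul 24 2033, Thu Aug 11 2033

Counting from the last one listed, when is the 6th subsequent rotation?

Sun Jan 29 2034

The spacing grows by 3 each time: 3, 6, 9, 12, 15, 18 days.
Next gap: 21 days. Thu Aug 11 2033 + 21 days = Thu Sep 1 2033.
Next gap: 24 days. Thu Sep 1 2033 + 24 days = Sun Sep 25 2033.
Next gap: 27 days. Sun Sep 25 2033 + 27 days = Sat Oct 22 2033.
Next gap: 30 days. Sat Oct 22 2033 + 30 days = Mon Nov 21 2033.
Next gap: 33 days. Mon Nov 21 2033 + 33 days = Sat Dec 24 2033.
Next gap: 36 days. Sat Dec 24 2033 + 36 days = Sun Jan 29 2034.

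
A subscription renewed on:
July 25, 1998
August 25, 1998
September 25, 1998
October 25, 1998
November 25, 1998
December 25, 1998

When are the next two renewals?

January 25, 1999; February 25, 1999

The day-of-month is always 25 (31, 31, 30, 31, 30 days between events).
So this recurs on the 25th of each month.
Next: January 1999 → January 25, 1999.
Next: February 1999 → February 25, 1999.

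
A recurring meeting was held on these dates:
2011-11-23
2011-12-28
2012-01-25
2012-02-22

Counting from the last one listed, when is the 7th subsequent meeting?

All dates are Wednesdays, 35, 28, 28 days apart.
Specifically, the 4th Wednesday of each month.
4th Wednesday of March 2012: 2012-03-28.
April 2012 — 4th Wednesday is 2012-04-25.
4th Wednesday of May 2012: 2012-05-23.
June 2012 — 4th Wednesday is 2012-06-27.
4th Wednesday of July 2012: 2012-07-25.
August 2012 — 4th Wednesday is 2012-08-22.
September 2012 — 4th Wednesday is 2012-09-26.

2012-09-26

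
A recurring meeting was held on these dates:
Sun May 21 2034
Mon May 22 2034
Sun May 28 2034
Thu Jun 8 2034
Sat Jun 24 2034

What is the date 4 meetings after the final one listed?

Mon Oct 16 2034

Intervals are 1, 6, 11, 16 days — an arithmetic progression with common difference 5.
Next gap: 21 days. Sat Jun 24 2034 + 21 days = Sat Jul 15 2034.
Next gap: 26 days. Sat Jul 15 2034 + 26 days = Thu Aug 10 2034.
Next gap: 31 days. Thu Aug 10 2034 + 31 days = Sun Sep 10 2034.
Next gap: 36 days. Sun Sep 10 2034 + 36 days = Mon Oct 16 2034.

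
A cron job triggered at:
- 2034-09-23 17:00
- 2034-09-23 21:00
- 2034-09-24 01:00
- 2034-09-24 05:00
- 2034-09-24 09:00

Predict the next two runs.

2034-09-24 13:00, 2034-09-24 17:00

The interval is a steady 4 hours (4, 4, 4, 4).
2034-09-24 09:00 + 4 h = 2034-09-24 13:00.
2034-09-24 13:00 + 4 h = 2034-09-24 17:00.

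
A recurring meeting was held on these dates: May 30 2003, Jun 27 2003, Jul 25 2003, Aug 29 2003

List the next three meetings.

These are Fridays with 28, 28, 35-day gaps.
Each is the final Friday of its month — May 30 2003 is past the 28th, so '4th Friday' doesn't fit.
September 2003 ends with Friday Sep 26 2003.
Last Friday of October 2003: Oct 31 2003.
Last Friday of November 2003: Nov 28 2003.

Sep 26 2003, Oct 31 2003, Nov 28 2003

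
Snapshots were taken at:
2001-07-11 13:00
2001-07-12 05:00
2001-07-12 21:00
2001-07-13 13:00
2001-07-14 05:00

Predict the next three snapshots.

2001-07-14 21:00, 2001-07-15 13:00, 2001-07-16 05:00

Gaps: 16, 16, 16, 16 hours — each event is 16 hours after the previous one.
2001-07-14 05:00 + 16 h = 2001-07-14 21:00.
2001-07-14 21:00 + 16 h = 2001-07-15 13:00.
2001-07-15 13:00 + 16 h = 2001-07-16 05:00.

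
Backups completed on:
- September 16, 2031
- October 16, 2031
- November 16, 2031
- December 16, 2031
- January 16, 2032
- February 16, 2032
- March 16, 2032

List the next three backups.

The day-of-month is always 16 (30, 31, 30, 31, 31, 29 days between events).
So this recurs on the 16th of each month.
April 2032: April 16, 2032.
Next: May 2032 → May 16, 2032.
Next: June 2032 → June 16, 2032.

April 16, 2032; May 16, 2032; June 16, 2032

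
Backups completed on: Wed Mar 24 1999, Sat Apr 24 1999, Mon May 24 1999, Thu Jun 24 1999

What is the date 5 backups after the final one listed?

Wed Nov 24 1999

The day-of-month is always 24 (31, 30, 31 days between events).
So this recurs on the 24th of each month.
Next: July 1999 → Sat Jul 24 1999.
August 1999: Tue Aug 24 1999.
September 1999: Fri Sep 24 1999.
Next: October 1999 → Sun Oct 24 1999.
November 1999: Wed Nov 24 1999.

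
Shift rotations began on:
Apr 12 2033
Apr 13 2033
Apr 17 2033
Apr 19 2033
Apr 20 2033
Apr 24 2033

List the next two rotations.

The gap pattern 1, 4, 2, 1, 4 repeats every 3 events.
These are the Tuesdays, Wednesdays and Sundays of each week.
Next Tuesday: Apr 26 2033.
Next Wednesday: Apr 27 2033.

Apr 26 2033, Apr 27 2033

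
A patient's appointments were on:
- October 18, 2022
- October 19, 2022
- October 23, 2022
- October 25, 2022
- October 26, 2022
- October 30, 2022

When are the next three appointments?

The gap pattern 1, 4, 2, 1, 4 repeats every 3 events.
These are the Tuesdays, Wednesdays and Sundays of each week.
Next Tuesday: November 1, 2022.
The following Wednesday is November 2, 2022.
Next Sunday: November 6, 2022.

November 1, 2022; November 2, 2022; November 6, 2022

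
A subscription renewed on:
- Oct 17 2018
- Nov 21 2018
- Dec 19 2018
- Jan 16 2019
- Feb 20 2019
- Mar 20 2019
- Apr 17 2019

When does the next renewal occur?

May 15 2019

These are Wednesdays at 28- or 35-day spacing (35, 28, 28, 35, 28, 28).
The pattern: 3rd Wednesday of the month.
May 2019 — 3rd Wednesday is May 15 2019.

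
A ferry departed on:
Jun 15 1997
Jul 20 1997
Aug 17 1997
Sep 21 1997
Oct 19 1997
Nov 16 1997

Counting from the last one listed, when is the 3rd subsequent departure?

Feb 15 1998

These are Sundays at 28- or 35-day spacing (35, 28, 35, 28, 28).
The pattern: 3rd Sunday of the month.
December 1997 — 3rd Sunday is Dec 21 1997.
3rd Sunday of January 1998: Jan 18 1998.
February 1998 — 3rd Sunday is Feb 15 1998.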